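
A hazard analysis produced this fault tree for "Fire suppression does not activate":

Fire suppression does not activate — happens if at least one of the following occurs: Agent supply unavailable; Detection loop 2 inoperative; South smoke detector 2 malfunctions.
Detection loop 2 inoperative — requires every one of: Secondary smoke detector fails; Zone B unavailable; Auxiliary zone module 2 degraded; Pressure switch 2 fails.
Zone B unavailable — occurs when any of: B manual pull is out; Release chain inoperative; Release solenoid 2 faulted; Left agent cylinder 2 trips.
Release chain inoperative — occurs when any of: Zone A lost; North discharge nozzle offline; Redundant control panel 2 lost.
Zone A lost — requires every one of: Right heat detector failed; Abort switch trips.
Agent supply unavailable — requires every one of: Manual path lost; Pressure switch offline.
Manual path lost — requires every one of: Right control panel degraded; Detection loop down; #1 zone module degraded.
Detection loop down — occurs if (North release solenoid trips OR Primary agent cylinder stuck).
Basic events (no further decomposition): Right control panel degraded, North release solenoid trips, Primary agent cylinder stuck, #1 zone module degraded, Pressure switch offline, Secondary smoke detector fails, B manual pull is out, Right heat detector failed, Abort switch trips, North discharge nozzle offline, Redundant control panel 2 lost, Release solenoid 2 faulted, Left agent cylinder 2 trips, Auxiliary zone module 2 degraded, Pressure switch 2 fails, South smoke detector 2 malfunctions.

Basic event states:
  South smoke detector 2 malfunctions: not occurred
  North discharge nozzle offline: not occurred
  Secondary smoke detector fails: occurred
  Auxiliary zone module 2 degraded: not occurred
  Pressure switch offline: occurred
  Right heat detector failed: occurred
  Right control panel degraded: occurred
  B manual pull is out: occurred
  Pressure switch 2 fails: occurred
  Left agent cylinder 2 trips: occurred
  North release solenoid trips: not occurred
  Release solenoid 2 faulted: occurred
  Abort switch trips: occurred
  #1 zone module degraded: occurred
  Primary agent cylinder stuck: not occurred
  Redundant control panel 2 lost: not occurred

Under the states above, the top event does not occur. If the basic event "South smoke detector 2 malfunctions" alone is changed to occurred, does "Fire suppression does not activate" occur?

Counterfactual: set "South smoke detector 2 malfunctions" to occurred.
Detection loop down [OR]: North release solenoid trips=not, Primary agent cylinder stuck=not → no input occurs → does not occur.
Manual path lost [AND]: Right control panel degraded=occurs, Detection loop down=not, #1 zone module degraded=occurs → not all inputs occur → does not occur.
Agent supply unavailable [AND]: Manual path lost=not, Pressure switch offline=occurs → not all inputs occur → does not occur.
Zone A lost [AND]: Right heat detector failed=occurs, Abort switch trips=occurs → all inputs occur → occurs.
Release chain inoperative [OR]: Zone A lost=occurs, North discharge nozzle offline=not, Redundant control panel 2 lost=not → at least one input occurs → occurs.
Zone B unavailable [OR]: B manual pull is out=occurs, Release chain inoperative=occurs, Release solenoid 2 faulted=occurs, Left agent cylinder 2 trips=occurs → at least one input occurs → occurs.
Detection loop 2 inoperative [AND]: Secondary smoke detector fails=occurs, Zone B unavailable=occurs, Auxiliary zone module 2 degraded=not, Pressure switch 2 fails=occurs → not all inputs occur → does not occur.
Fire suppression does not activate [OR]: Agent supply unavailable=not, Detection loop 2 inoperative=not, South smoke detector 2 malfunctions=occurs → at least one input occurs → occurs.

Yes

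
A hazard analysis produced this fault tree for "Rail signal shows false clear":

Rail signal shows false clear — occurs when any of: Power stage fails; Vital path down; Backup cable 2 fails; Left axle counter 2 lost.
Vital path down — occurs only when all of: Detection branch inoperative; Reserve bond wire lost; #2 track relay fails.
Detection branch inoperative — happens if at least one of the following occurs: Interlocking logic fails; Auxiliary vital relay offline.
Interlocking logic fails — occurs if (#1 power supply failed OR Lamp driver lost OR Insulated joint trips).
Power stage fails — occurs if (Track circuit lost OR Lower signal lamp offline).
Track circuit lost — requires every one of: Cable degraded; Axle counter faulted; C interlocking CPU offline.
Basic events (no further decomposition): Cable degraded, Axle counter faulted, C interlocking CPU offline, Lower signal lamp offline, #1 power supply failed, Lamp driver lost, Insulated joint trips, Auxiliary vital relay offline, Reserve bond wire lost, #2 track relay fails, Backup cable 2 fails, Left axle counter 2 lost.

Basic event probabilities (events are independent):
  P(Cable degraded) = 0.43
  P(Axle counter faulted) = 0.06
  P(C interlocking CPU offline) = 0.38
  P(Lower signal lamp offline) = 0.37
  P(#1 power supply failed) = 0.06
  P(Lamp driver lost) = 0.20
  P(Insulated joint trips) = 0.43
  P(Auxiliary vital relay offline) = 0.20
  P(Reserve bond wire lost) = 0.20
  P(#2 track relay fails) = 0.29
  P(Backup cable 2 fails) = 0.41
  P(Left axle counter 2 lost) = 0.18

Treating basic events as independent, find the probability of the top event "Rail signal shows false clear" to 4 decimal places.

P(Track circuit lost) [AND] = 0.43 × 0.06 × 0.38 = 0.009804
P(Power stage fails) [OR] = 1 − (1−0.009804) × (1−0.37) = 0.376177
P(Interlocking logic fails) [OR] = 1 − (1−0.06) × (1−0.20) × (1−0.43) = 0.571360
P(Detection branch inoperative) [OR] = 1 − (1−0.571360) × (1−0.20) = 0.657088
P(Vital path down) [AND] = 0.657088 × 0.20 × 0.29 = 0.038111
P(Rail signal shows false clear) [OR] = 1 − (1−0.376177) × (1−0.038111) × (1−0.41) × (1−0.18) = 0.709697
Rounded to 4 decimal places: P(Rail signal shows false clear) ≈ 0.7097.

0.7097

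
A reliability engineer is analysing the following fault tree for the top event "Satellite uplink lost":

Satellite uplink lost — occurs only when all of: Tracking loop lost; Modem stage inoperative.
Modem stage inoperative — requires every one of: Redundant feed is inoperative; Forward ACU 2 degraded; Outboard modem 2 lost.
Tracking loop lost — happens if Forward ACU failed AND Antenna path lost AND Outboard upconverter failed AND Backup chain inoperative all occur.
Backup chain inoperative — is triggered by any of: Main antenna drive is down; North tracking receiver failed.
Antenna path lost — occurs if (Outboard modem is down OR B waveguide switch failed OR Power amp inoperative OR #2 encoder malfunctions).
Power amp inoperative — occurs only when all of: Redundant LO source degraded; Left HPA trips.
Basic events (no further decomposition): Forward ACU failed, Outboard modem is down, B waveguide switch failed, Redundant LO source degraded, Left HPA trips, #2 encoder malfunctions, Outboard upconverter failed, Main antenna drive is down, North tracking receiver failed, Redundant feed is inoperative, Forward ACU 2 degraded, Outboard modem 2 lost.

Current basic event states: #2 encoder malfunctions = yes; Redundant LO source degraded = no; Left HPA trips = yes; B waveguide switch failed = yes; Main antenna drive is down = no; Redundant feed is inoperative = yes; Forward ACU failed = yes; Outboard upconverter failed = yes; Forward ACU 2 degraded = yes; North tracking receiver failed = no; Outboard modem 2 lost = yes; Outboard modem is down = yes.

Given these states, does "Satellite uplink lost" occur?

No

Power amp inoperative [AND]: Redundant LO source degraded=not, Left HPA trips=occurs → not all inputs occur → does not occur.
Antenna path lost [OR]: Outboard modem is down=occurs, B waveguide switch failed=occurs, Power amp inoperative=not, #2 encoder malfunctions=occurs → at least one input occurs → occurs.
Backup chain inoperative [OR]: Main antenna drive is down=not, North tracking receiver failed=not → no input occurs → does not occur.
Tracking loop lost [AND]: Forward ACU failed=occurs, Antenna path lost=occurs, Outboard upconverter failed=occurs, Backup chain inoperative=not → not all inputs occur → does not occur.
Modem stage inoperative [AND]: Redundant feed is inoperative=occurs, Forward ACU 2 degraded=occurs, Outboard modem 2 lost=occurs → all inputs occur → occurs.
Satellite uplink lost [AND]: Tracking loop lost=not, Modem stage inoperative=occurs → not all inputs occur → does not occur.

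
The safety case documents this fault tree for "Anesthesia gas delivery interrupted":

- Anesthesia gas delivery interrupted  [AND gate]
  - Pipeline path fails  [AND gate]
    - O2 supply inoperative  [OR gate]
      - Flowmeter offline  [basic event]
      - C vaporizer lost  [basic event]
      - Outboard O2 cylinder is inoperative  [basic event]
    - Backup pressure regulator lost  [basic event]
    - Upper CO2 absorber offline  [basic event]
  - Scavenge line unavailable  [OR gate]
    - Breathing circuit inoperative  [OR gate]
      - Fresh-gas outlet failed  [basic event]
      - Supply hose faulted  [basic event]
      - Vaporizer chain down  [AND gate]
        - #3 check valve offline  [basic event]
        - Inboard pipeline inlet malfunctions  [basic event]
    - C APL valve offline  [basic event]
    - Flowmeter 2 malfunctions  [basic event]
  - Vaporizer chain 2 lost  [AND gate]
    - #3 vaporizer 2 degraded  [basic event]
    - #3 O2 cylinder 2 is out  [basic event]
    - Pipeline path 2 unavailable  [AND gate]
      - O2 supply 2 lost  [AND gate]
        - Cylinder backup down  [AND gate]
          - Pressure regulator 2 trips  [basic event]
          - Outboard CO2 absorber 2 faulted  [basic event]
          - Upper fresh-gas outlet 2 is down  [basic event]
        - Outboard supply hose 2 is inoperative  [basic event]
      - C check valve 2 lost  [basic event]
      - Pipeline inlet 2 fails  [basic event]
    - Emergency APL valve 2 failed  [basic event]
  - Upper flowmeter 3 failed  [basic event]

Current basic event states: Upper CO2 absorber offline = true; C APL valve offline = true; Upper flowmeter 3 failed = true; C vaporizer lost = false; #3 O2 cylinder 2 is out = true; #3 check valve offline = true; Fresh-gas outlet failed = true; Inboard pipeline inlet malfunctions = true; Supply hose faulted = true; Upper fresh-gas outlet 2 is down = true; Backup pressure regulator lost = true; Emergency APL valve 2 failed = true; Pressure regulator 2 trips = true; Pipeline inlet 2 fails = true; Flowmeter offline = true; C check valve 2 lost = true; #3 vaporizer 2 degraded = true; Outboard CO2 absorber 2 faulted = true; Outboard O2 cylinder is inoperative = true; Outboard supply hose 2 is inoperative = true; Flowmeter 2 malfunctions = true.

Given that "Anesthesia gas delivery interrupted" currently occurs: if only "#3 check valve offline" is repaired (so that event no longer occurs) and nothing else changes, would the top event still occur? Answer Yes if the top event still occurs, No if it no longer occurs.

Yes

Counterfactual: set "#3 check valve offline" to not occurred.
O2 supply inoperative [OR]: Flowmeter offline=occurs, C vaporizer lost=not, Outboard O2 cylinder is inoperative=occurs → at least one input occurs → occurs.
Pipeline path fails [AND]: O2 supply inoperative=occurs, Backup pressure regulator lost=occurs, Upper CO2 absorber offline=occurs → all inputs occur → occurs.
Vaporizer chain down [AND]: #3 check valve offline=not, Inboard pipeline inlet malfunctions=occurs → not all inputs occur → does not occur.
Breathing circuit inoperative [OR]: Fresh-gas outlet failed=occurs, Supply hose faulted=occurs, Vaporizer chain down=not → at least one input occurs → occurs.
Scavenge line unavailable [OR]: Breathing circuit inoperative=occurs, C APL valve offline=occurs, Flowmeter 2 malfunctions=occurs → at least one input occurs → occurs.
Cylinder backup down [AND]: Pressure regulator 2 trips=occurs, Outboard CO2 absorber 2 faulted=occurs, Upper fresh-gas outlet 2 is down=occurs → all inputs occur → occurs.
O2 supply 2 lost [AND]: Cylinder backup down=occurs, Outboard supply hose 2 is inoperative=occurs → all inputs occur → occurs.
Pipeline path 2 unavailable [AND]: O2 supply 2 lost=occurs, C check valve 2 lost=occurs, Pipeline inlet 2 fails=occurs → all inputs occur → occurs.
Vaporizer chain 2 lost [AND]: #3 vaporizer 2 degraded=occurs, #3 O2 cylinder 2 is out=occurs, Pipeline path 2 unavailable=occurs, Emergency APL valve 2 failed=occurs → all inputs occur → occurs.
Anesthesia gas delivery interrupted [AND]: Pipeline path fails=occurs, Scavenge line unavailable=occurs, Vaporizer chain 2 lost=occurs, Upper flowmeter 3 failed=occurs → all inputs occur → occurs.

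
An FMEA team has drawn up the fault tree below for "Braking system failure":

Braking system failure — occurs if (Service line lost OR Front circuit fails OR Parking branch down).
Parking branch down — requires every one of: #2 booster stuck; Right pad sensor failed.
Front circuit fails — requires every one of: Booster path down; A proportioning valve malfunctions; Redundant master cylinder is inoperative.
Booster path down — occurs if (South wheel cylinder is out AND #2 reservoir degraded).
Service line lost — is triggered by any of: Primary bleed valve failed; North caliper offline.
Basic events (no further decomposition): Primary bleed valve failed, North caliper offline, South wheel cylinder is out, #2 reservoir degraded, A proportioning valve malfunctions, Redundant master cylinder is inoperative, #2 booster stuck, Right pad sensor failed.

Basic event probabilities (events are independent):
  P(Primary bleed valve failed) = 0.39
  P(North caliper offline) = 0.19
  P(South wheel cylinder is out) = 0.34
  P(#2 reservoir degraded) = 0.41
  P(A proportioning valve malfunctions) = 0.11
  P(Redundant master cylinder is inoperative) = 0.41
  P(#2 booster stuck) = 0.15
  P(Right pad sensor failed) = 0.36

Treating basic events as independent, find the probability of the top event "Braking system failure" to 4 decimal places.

0.5355

P(Service line lost) [OR] = 1 − (1−0.39) × (1−0.19) = 0.505900
P(Booster path down) [AND] = 0.34 × 0.41 = 0.139400
P(Front circuit fails) [AND] = 0.139400 × 0.11 × 0.41 = 0.006287
P(Parking branch down) [AND] = 0.15 × 0.36 = 0.054000
P(Braking system failure) [OR] = 1 − (1−0.505900) × (1−0.006287) × (1−0.054000) = 0.535520
Rounded to 4 decimal places: P(Braking system failure) ≈ 0.5355.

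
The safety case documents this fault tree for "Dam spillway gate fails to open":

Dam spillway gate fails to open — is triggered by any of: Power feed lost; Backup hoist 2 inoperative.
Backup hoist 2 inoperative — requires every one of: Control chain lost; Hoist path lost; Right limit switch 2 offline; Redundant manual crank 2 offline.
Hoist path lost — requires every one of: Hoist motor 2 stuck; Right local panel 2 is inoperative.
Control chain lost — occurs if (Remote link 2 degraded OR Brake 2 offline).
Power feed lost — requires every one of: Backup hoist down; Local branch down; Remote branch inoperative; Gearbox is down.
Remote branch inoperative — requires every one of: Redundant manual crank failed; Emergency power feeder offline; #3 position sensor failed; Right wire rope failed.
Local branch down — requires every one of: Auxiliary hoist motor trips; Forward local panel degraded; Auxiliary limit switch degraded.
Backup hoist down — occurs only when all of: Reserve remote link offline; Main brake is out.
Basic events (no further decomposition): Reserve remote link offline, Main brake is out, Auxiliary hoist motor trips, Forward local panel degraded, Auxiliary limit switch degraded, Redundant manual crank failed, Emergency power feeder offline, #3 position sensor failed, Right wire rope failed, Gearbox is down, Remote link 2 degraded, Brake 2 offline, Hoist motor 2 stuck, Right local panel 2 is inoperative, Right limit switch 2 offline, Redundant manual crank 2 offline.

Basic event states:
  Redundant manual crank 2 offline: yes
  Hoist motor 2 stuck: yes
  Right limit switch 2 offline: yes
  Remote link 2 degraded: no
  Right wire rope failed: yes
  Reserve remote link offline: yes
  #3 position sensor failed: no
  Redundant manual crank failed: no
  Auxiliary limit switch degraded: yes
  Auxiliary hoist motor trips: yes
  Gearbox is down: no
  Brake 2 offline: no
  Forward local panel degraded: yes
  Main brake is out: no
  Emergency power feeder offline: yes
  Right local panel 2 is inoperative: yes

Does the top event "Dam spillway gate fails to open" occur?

Backup hoist down [AND]: Reserve remote link offline=occurs, Main brake is out=not → not all inputs occur → does not occur.
Local branch down [AND]: Auxiliary hoist motor trips=occurs, Forward local panel degraded=occurs, Auxiliary limit switch degraded=occurs → all inputs occur → occurs.
Remote branch inoperative [AND]: Redundant manual crank failed=not, Emergency power feeder offline=occurs, #3 position sensor failed=not, Right wire rope failed=occurs → not all inputs occur → does not occur.
Power feed lost [AND]: Backup hoist down=not, Local branch down=occurs, Remote branch inoperative=not, Gearbox is down=not → not all inputs occur → does not occur.
Control chain lost [OR]: Remote link 2 degraded=not, Brake 2 offline=not → no input occurs → does not occur.
Hoist path lost [AND]: Hoist motor 2 stuck=occurs, Right local panel 2 is inoperative=occurs → all inputs occur → occurs.
Backup hoist 2 inoperative [AND]: Control chain lost=not, Hoist path lost=occurs, Right limit switch 2 offline=occurs, Redundant manual crank 2 offline=occurs → not all inputs occur → does not occur.
Dam spillway gate fails to open [OR]: Power feed lost=not, Backup hoist 2 inoperative=not → no input occurs → does not occur.

No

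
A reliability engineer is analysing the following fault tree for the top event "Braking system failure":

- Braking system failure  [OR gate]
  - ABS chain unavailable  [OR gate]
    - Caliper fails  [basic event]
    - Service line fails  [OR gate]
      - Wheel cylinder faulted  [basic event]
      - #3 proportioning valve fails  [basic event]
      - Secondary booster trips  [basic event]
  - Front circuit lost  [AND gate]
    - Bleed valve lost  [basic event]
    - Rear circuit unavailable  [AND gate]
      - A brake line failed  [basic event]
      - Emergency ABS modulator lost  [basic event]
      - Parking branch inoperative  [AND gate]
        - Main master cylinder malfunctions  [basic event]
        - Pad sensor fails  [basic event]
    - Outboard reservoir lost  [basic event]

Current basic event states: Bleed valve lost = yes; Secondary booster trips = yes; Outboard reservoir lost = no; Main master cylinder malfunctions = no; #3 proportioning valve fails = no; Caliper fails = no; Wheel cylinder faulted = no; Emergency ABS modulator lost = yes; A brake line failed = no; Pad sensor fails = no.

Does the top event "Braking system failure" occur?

Yes

Service line fails [OR]: Wheel cylinder faulted=not, #3 proportioning valve fails=not, Secondary booster trips=occurs → at least one input occurs → occurs.
ABS chain unavailable [OR]: Caliper fails=not, Service line fails=occurs → at least one input occurs → occurs.
Parking branch inoperative [AND]: Main master cylinder malfunctions=not, Pad sensor fails=not → not all inputs occur → does not occur.
Rear circuit unavailable [AND]: A brake line failed=not, Emergency ABS modulator lost=occurs, Parking branch inoperative=not → not all inputs occur → does not occur.
Front circuit lost [AND]: Bleed valve lost=occurs, Rear circuit unavailable=not, Outboard reservoir lost=not → not all inputs occur → does not occur.
Braking system failure [OR]: ABS chain unavailable=occurs, Front circuit lost=not → at least one input occurs → occurs.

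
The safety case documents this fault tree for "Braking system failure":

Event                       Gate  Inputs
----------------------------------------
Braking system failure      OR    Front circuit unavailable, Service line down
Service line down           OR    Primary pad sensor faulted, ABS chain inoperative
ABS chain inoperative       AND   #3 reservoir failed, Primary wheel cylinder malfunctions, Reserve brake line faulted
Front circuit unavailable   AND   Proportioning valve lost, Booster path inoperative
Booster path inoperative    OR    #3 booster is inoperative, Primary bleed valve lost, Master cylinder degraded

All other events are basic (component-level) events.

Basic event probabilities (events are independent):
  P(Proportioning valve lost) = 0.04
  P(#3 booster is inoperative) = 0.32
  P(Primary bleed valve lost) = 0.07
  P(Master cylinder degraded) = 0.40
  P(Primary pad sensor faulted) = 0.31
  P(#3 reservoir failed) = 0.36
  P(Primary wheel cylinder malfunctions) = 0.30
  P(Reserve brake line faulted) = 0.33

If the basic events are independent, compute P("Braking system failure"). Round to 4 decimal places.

P(Booster path inoperative) [OR] = 1 − (1−0.32) × (1−0.07) × (1−0.40) = 0.620560
P(Front circuit unavailable) [AND] = 0.04 × 0.620560 = 0.024822
P(ABS chain inoperative) [AND] = 0.36 × 0.30 × 0.33 = 0.035640
P(Service line down) [OR] = 1 − (1−0.31) × (1−0.035640) = 0.334592
P(Braking system failure) [OR] = 1 − (1−0.024822) × (1−0.334592) = 0.351109
Rounded to 4 decimal places: P(Braking system failure) ≈ 0.3511.

0.3511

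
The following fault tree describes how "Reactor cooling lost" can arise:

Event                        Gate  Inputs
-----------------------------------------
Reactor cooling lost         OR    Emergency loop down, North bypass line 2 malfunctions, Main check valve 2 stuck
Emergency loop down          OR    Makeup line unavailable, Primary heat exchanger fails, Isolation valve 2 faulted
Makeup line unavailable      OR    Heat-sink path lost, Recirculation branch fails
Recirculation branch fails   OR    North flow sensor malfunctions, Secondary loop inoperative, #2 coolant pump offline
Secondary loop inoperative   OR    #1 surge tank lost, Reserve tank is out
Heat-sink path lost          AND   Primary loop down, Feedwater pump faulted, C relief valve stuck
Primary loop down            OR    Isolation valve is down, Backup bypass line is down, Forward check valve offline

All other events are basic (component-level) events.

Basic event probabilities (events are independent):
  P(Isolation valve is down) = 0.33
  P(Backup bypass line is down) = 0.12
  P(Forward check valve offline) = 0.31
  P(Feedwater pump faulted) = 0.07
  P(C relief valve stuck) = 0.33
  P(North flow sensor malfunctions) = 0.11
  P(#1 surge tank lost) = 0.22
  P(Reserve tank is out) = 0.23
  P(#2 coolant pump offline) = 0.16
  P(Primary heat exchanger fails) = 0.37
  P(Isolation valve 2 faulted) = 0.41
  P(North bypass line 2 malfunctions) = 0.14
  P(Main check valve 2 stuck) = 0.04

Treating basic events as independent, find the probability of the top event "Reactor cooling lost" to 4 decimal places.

P(Primary loop down) [OR] = 1 − (1−0.33) × (1−0.12) × (1−0.31) = 0.593176
P(Heat-sink path lost) [AND] = 0.593176 × 0.07 × 0.33 = 0.013702
P(Secondary loop inoperative) [OR] = 1 − (1−0.22) × (1−0.23) = 0.399400
P(Recirculation branch fails) [OR] = 1 − (1−0.11) × (1−0.399400) × (1−0.16) = 0.550991
P(Makeup line unavailable) [OR] = 1 − (1−0.013702) × (1−0.550991) = 0.557143
P(Emergency loop down) [OR] = 1 − (1−0.557143) × (1−0.37) × (1−0.41) = 0.835390
P(Reactor cooling lost) [OR] = 1 − (1−0.835390) × (1−0.14) × (1−0.04) = 0.864098
Rounded to 4 decimal places: P(Reactor cooling lost) ≈ 0.8641.

0.8641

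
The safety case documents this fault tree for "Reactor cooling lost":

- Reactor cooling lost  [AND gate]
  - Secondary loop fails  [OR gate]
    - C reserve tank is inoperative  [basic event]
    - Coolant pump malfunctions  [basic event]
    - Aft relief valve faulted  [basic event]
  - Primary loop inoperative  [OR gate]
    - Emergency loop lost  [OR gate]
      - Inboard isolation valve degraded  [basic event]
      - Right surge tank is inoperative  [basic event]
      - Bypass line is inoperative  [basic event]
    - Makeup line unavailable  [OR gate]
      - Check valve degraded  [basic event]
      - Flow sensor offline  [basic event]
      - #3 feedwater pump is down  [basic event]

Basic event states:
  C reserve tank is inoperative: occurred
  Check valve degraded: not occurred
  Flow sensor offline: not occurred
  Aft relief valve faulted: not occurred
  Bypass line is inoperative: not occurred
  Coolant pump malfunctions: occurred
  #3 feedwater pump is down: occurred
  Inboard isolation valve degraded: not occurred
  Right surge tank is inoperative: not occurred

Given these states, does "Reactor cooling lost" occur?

Yes

Secondary loop fails [OR]: C reserve tank is inoperative=occurs, Coolant pump malfunctions=occurs, Aft relief valve faulted=not → at least one input occurs → occurs.
Emergency loop lost [OR]: Inboard isolation valve degraded=not, Right surge tank is inoperative=not, Bypass line is inoperative=not → no input occurs → does not occur.
Makeup line unavailable [OR]: Check valve degraded=not, Flow sensor offline=not, #3 feedwater pump is down=occurs → at least one input occurs → occurs.
Primary loop inoperative [OR]: Emergency loop lost=not, Makeup line unavailable=occurs → at least one input occurs → occurs.
Reactor cooling lost [AND]: Secondary loop fails=occurs, Primary loop inoperative=occurs → all inputs occur → occurs.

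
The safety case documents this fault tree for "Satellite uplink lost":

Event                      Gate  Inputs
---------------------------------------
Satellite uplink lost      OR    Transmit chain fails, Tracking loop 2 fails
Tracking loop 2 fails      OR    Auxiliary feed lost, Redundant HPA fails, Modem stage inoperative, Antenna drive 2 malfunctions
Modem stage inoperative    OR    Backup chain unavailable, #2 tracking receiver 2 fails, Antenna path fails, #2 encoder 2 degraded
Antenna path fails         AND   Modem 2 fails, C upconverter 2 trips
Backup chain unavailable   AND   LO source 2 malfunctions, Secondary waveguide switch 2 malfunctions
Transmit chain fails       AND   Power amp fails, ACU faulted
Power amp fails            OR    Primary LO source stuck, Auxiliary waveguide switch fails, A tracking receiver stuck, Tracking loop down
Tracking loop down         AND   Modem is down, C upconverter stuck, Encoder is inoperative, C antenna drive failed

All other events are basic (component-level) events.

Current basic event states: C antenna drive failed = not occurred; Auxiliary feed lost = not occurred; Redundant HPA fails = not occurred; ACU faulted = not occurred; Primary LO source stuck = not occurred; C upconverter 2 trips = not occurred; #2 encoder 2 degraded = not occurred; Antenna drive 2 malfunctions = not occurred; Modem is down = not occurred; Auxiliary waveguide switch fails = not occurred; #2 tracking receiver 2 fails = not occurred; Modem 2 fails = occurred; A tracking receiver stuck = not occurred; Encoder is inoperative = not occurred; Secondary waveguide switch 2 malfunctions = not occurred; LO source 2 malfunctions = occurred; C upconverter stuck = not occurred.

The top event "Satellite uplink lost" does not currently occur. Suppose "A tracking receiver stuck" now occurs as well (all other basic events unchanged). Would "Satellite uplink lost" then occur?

Counterfactual: set "A tracking receiver stuck" to occurred.
Tracking loop down [AND]: Modem is down=not, C upconverter stuck=not, Encoder is inoperative=not, C antenna drive failed=not → not all inputs occur → does not occur.
Power amp fails [OR]: Primary LO source stuck=not, Auxiliary waveguide switch fails=not, A tracking receiver stuck=occurs, Tracking loop down=not → at least one input occurs → occurs.
Transmit chain fails [AND]: Power amp fails=occurs, ACU faulted=not → not all inputs occur → does not occur.
Backup chain unavailable [AND]: LO source 2 malfunctions=occurs, Secondary waveguide switch 2 malfunctions=not → not all inputs occur → does not occur.
Antenna path fails [AND]: Modem 2 fails=occurs, C upconverter 2 trips=not → not all inputs occur → does not occur.
Modem stage inoperative [OR]: Backup chain unavailable=not, #2 tracking receiver 2 fails=not, Antenna path fails=not, #2 encoder 2 degraded=not → no input occurs → does not occur.
Tracking loop 2 fails [OR]: Auxiliary feed lost=not, Redundant HPA fails=not, Modem stage inoperative=not, Antenna drive 2 malfunctions=not → no input occurs → does not occur.
Satellite uplink lost [OR]: Transmit chain fails=not, Tracking loop 2 fails=not → no input occurs → does not occur.

No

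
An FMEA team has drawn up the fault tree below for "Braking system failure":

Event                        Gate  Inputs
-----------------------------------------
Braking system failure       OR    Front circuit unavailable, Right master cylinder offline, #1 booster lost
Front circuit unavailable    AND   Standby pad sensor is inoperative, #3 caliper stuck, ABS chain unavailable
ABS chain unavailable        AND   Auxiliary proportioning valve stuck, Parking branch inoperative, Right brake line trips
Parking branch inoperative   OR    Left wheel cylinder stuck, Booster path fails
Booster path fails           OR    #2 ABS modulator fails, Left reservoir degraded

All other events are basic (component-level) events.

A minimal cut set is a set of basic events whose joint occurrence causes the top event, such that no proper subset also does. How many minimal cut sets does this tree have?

Booster path fails [OR]: union of children's cut sets → 2 cut set(s).
Parking branch inoperative [OR]: union of children's cut sets → 3 cut set(s).
ABS chain unavailable [AND]: one cut set from each child combined → 1 × 3 × 1 = 3 cut set(s).
Front circuit unavailable [AND]: one cut set from each child combined → 1 × 1 × 3 = 3 cut set(s).
Braking system failure [OR]: union of children's cut sets → 5 cut set(s).
Minimal cut sets: {#3 caliper stuck, Auxiliary proportioning valve stuck, Left wheel cylinder stuck, Right brake line trips, Standby pad sensor is inoperative}; {#2 ABS modulator fails, #3 caliper stuck, Auxiliary proportioning valve stuck, Right brake line trips, Standby pad sensor is inoperative}; {#3 caliper stuck, Auxiliary proportioning valve stuck, Left reservoir degraded, Right brake line trips, Standby pad sensor is inoperative}; {Right master cylinder offline}; {#1 booster lost}.

5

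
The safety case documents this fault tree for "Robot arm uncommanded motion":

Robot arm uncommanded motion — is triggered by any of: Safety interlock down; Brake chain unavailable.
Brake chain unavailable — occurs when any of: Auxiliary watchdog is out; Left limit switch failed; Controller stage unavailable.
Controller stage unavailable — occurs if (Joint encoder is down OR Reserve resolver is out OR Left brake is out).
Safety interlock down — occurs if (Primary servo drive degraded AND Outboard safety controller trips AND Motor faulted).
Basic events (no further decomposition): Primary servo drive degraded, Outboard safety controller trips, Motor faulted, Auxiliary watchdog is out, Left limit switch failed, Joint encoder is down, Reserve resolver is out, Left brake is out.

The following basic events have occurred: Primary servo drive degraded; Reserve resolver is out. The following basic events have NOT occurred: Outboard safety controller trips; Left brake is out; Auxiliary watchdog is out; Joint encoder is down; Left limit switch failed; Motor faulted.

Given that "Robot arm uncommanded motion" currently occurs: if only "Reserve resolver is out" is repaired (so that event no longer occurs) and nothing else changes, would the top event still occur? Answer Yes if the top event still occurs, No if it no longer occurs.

Counterfactual: set "Reserve resolver is out" to not occurred.
Safety interlock down [AND]: Primary servo drive degraded=occurs, Outboard safety controller trips=not, Motor faulted=not → not all inputs occur → does not occur.
Controller stage unavailable [OR]: Joint encoder is down=not, Reserve resolver is out=not, Left brake is out=not → no input occurs → does not occur.
Brake chain unavailable [OR]: Auxiliary watchdog is out=not, Left limit switch failed=not, Controller stage unavailable=not → no input occurs → does not occur.
Robot arm uncommanded motion [OR]: Safety interlock down=not, Brake chain unavailable=not → no input occurs → does not occur.

No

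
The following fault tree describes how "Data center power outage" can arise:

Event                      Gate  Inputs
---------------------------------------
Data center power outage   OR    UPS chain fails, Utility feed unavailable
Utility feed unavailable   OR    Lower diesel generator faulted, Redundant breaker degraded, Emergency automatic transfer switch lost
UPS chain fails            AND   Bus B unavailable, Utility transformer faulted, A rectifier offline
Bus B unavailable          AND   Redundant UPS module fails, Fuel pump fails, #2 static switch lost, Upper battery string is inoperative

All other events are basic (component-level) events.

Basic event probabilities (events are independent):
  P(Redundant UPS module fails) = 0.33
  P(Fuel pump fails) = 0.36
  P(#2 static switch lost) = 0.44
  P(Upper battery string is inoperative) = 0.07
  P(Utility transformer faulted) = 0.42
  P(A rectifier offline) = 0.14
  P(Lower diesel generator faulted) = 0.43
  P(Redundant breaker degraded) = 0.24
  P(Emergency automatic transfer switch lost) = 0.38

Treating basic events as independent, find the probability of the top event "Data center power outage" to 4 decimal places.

0.7315

P(Bus B unavailable) [AND] = 0.33 × 0.36 × 0.44 × 0.07 = 0.003659
P(UPS chain fails) [AND] = 0.003659 × 0.42 × 0.14 = 0.000215
P(Utility feed unavailable) [OR] = 1 − (1−0.43) × (1−0.24) × (1−0.38) = 0.731416
P(Data center power outage) [OR] = 1 − (1−0.000215) × (1−0.731416) = 0.731474
Rounded to 4 decimal places: P(Data center power outage) ≈ 0.7315.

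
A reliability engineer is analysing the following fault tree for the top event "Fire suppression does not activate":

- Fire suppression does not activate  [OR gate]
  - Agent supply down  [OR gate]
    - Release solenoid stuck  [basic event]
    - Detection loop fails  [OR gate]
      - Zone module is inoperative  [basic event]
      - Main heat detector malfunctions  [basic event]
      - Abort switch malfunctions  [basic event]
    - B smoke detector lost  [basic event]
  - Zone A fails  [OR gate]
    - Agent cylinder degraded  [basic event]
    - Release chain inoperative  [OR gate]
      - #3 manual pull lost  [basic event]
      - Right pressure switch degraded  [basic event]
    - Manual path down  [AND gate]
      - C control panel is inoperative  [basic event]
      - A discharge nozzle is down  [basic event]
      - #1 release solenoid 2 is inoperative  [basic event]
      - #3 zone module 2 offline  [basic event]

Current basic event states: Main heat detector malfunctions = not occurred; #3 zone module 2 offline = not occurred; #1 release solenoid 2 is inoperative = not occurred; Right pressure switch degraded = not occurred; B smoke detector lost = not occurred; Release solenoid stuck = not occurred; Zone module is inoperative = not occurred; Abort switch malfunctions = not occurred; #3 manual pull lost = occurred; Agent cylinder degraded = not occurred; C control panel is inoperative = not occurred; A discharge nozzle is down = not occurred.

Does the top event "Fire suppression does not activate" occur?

Detection loop fails [OR]: Zone module is inoperative=not, Main heat detector malfunctions=not, Abort switch malfunctions=not → no input occurs → does not occur.
Agent supply down [OR]: Release solenoid stuck=not, Detection loop fails=not, B smoke detector lost=not → no input occurs → does not occur.
Release chain inoperative [OR]: #3 manual pull lost=occurs, Right pressure switch degraded=not → at least one input occurs → occurs.
Manual path down [AND]: C control panel is inoperative=not, A discharge nozzle is down=not, #1 release solenoid 2 is inoperative=not, #3 zone module 2 offline=not → not all inputs occur → does not occur.
Zone A fails [OR]: Agent cylinder degraded=not, Release chain inoperative=occurs, Manual path down=not → at least one input occurs → occurs.
Fire suppression does not activate [OR]: Agent supply down=not, Zone A fails=occurs → at least one input occurs → occurs.

Yes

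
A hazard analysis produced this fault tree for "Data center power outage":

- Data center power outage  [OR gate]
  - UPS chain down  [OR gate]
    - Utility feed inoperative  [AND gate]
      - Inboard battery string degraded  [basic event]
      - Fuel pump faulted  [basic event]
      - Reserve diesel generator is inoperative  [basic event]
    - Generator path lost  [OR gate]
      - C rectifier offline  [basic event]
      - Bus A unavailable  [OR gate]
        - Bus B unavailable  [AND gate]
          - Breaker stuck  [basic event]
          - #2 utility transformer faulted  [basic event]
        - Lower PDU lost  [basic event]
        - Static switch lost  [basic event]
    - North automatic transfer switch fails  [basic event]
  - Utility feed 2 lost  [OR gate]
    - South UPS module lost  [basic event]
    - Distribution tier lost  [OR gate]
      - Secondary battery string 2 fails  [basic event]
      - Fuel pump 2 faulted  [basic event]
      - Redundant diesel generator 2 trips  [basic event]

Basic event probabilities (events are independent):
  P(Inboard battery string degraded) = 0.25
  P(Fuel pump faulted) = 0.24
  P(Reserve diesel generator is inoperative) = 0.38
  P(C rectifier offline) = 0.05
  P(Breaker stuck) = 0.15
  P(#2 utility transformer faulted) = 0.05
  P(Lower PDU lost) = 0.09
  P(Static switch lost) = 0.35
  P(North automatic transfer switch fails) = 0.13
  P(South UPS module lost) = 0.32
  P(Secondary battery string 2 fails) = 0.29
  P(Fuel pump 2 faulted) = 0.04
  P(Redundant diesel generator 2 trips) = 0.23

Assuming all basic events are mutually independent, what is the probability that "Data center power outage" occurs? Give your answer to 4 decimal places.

P(Utility feed inoperative) [AND] = 0.25 × 0.24 × 0.38 = 0.022800
P(Bus B unavailable) [AND] = 0.15 × 0.05 = 0.007500
P(Bus A unavailable) [OR] = 1 − (1−0.007500) × (1−0.09) × (1−0.35) = 0.412936
P(Generator path lost) [OR] = 1 − (1−0.05) × (1−0.412936) = 0.442289
P(UPS chain down) [OR] = 1 − (1−0.022800) × (1−0.442289) × (1−0.13) = 0.525854
P(Distribution tier lost) [OR] = 1 − (1−0.29) × (1−0.04) × (1−0.23) = 0.475168
P(Utility feed 2 lost) [OR] = 1 − (1−0.32) × (1−0.475168) = 0.643114
P(Data center power outage) [OR] = 1 − (1−0.525854) × (1−0.643114) = 0.830784
Rounded to 4 decimal places: P(Data center power outage) ≈ 0.8308.

0.8308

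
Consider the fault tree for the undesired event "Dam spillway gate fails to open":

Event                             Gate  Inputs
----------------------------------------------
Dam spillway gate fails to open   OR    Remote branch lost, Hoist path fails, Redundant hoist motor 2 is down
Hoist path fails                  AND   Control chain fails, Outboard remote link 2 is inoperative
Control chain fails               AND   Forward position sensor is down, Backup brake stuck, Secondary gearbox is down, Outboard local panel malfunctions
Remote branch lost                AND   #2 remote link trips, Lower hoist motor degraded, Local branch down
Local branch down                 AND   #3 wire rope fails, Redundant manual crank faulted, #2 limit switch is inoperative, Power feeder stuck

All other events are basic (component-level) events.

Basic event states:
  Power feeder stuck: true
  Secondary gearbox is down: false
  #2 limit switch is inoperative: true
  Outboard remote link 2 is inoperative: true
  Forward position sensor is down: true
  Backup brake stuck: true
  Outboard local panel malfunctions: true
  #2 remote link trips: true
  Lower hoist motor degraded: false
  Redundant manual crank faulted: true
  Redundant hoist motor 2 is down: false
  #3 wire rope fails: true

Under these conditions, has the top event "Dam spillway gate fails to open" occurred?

No

Local branch down [AND]: #3 wire rope fails=occurs, Redundant manual crank faulted=occurs, #2 limit switch is inoperative=occurs, Power feeder stuck=occurs → all inputs occur → occurs.
Remote branch lost [AND]: #2 remote link trips=occurs, Lower hoist motor degraded=not, Local branch down=occurs → not all inputs occur → does not occur.
Control chain fails [AND]: Forward position sensor is down=occurs, Backup brake stuck=occurs, Secondary gearbox is down=not, Outboard local panel malfunctions=occurs → not all inputs occur → does not occur.
Hoist path fails [AND]: Control chain fails=not, Outboard remote link 2 is inoperative=occurs → not all inputs occur → does not occur.
Dam spillway gate fails to open [OR]: Remote branch lost=not, Hoist path fails=not, Redundant hoist motor 2 is down=not → no input occurs → does not occur.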